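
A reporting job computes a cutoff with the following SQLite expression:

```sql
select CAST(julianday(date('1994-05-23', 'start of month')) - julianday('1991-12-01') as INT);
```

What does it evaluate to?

`start of month` rewinds 1994-05-23 to 1994-05-01.
30 days remain in December 1991 after the 1st (31 − 1).
Full months from January 1992 through April 1994 contribute their day counts.
Then 1 day into May 1994.
Total: 30 + 31 + 29 + 31 + 30 + 31 + 30 + 31 + 31 + 30 + 31 + 30 + 31 + 31 + 28 + 31 + 30 + 31 + 30 + 31 + 31 + 30 + 31 + 30 + 31 + 31 + 28 + 31 + 30 + 1 = 882.

882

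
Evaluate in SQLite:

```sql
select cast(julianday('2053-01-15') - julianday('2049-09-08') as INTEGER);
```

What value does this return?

1225

22 days remain in September 2049 after the 8th (30 − 8).
Full months from October 2049 through December 2052 contribute their day counts.
Then 15 days into January 2053.
Total: 22 + 31 + 30 + 31 + 31 + 28 + 31 + 30 + 31 + 30 + 31 + 31 + 30 + 31 + 30 + 31 + 31 + 28 + 31 + 30 + 31 + 30 + 31 + 31 + 30 + 31 + 30 + 31 + 31 + 29 + 31 + 30 + 31 + 30 + 31 + 31 + 30 + 31 + 30 + 31 + 15 = 1225.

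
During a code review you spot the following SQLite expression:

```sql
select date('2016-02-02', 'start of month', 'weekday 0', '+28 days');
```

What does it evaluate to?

`start of month` rewinds 2016-02-02 to 2016-02-01.
`weekday 0` advances to the next Sunday; 2016-02-01 is a Monday, so it moves forward to 2016-02-07.
February 2016 has 29 days; 22 remain after the 7th, so 23 days reach 2016-03-01.
Advancing 5 more days within March lands on 2016-03-06.

2016-03-06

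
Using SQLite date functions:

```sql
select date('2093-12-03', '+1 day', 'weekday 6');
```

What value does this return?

2093-12-05

Advancing 1 more day within December lands on 2093-12-04.
`weekday 6` advances to the next Saturday; 2093-12-04 is a Friday, so it moves forward to 2093-12-05.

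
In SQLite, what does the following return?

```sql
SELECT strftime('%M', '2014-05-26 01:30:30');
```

30

`%M` extracts the 2-digit minute: 30.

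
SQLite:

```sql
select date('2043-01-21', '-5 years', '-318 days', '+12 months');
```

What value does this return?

Adding -5 years to 2043-01-21 gives 2038-01-21.
Applying '-318 days' to 2038-01-21: counting 318 days back gives 2037-03-09.
Adding +12 months to 2037-03-09 gives 2038-03-09.

2038-03-09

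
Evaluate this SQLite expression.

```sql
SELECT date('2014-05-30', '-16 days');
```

2014-05-14

Going back 16 days within May lands on 2014-05-14.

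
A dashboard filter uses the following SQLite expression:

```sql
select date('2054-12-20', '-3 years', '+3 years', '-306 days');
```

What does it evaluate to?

2054-02-17

Adding -3 years to 2054-12-20 gives 2051-12-20.
Adding +3 years to 2051-12-20 gives 2054-12-20.
Applying '-306 days' to 2054-12-20: counting 306 days back gives 2054-02-17.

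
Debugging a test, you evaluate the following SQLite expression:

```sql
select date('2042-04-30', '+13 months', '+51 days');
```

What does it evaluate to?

Adding +13 months to 2042-04-30 gives 2043-05-30.
Applying '+51 days' to 2043-05-30: counting 51 days forward gives 2043-07-20.

2043-07-20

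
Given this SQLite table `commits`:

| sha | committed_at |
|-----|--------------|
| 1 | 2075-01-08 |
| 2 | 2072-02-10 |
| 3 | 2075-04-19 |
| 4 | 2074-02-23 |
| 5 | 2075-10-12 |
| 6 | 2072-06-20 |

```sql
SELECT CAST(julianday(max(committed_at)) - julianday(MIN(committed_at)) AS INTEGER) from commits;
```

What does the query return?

MIN = 2072-02-10, MAX = 2075-10-12.
19 days remain in February 2072 after the 10th (29 − 10).
Full months from March 2072 through September 2075 contribute their day counts.
Then 12 days into October 2075.
Total: 19 + 31 + 30 + 31 + 30 + 31 + 31 + 30 + 31 + 30 + 31 + 31 + 28 + 31 + 30 + 31 + 30 + 31 + 31 + 30 + 31 + 30 + 31 + 31 + 28 + 31 + 30 + 31 + 30 + 31 + 31 + 30 + 31 + 30 + 31 + 31 + 28 + 31 + 30 + 31 + 30 + 31 + 31 + 30 + 12 = 1340.

1340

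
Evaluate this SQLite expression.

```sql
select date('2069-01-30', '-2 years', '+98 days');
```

2067-05-08

Adding -2 years to 2069-01-30 gives 2067-01-30.
Applying '+98 days' to 2067-01-30: counting 98 days forward gives 2067-05-08.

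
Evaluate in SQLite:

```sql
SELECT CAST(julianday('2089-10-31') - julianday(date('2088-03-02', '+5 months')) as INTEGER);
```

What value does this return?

Adding +5 months to 2088-03-02 gives 2088-08-02.
29 days remain in August 2088 after the 2nd (31 − 2).
Full months from September 2088 through September 2089 contribute their day counts.
Then 31 days into October 2089.
Total: 29 + 30 + 31 + 30 + 31 + 31 + 28 + 31 + 30 + 31 + 30 + 31 + 31 + 30 + 31 = 455.

455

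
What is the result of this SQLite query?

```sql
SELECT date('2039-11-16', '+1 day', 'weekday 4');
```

2039-11-17

Advancing 1 more day within November lands on 2039-11-17.
`weekday 4` advances to the next Thursday; 2039-11-17 is already a Thursday, so it stays at 2039-11-17.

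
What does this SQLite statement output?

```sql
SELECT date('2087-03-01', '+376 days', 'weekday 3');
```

2088-03-17

Applying '+376 days' to 2087-03-01: counting 376 days forward gives 2088-03-11.
`weekday 3` advances to the next Wednesday; 2088-03-11 is a Thursday, so it moves forward to 2088-03-17.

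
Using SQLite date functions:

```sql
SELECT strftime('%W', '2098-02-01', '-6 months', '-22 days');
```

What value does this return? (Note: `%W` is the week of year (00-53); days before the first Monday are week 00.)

First apply '-6 months', '-22 days': 2098-02-01 → 2097-07-10.
2097-07-10 is a Wednesday. SQLite's %W counts Mondays since the year started; the result is 27.

27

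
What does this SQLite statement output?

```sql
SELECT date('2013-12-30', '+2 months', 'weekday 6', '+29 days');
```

2014-04-06

Adding +2 months to 2013-12-30 targets 2014-02-30. February 2014 has only 28 days, so SQLite normalizes the 2-day overflow forward to 2014-03-02.
`weekday 6` advances to the next Saturday; 2014-03-02 is a Sunday, so it moves forward to 2014-03-08.
March 2014 has 31 days; 23 remain after the 8th, so 24 days reach 2014-04-01.
Advancing 5 more days within April lands on 2014-04-06.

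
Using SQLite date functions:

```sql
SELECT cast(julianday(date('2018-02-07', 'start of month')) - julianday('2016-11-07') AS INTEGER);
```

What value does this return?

`start of month` rewinds 2018-02-07 to 2018-02-01.
23 days remain in November 2016 after the 7th (30 − 7).
Full months from December 2016 through January 2018 contribute their day counts.
Then 1 day into February 2018.
Total: 23 + 31 + 31 + 28 + 31 + 30 + 31 + 30 + 31 + 31 + 30 + 31 + 30 + 31 + 31 + 1 = 451.

451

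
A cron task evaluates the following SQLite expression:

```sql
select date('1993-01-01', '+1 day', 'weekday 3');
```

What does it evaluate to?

1993-01-06

Advancing 1 more day within January lands on 1993-01-02.
`weekday 3` advances to the next Wednesday; 1993-01-02 is a Saturday, so it moves forward to 1993-01-06.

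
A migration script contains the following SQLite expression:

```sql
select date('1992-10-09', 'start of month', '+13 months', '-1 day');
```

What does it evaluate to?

1993-10-31

`start of month` rewinds 1992-10-09 to 1992-10-01.
Adding +13 months to 1992-10-01 gives 1993-11-01.
Going back 1 day from 1993-11-01 reaches 1993-10-31 (last day of October, 31 days).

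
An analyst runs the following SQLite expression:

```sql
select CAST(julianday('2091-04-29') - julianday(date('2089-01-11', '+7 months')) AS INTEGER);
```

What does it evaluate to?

626

Adding +7 months to 2089-01-11 gives 2089-08-11.
20 days remain in August 2089 after the 11th (31 − 11).
Full months from September 2089 through March 2091 contribute their day counts.
Then 29 days into April 2091.
Total: 20 + 30 + 31 + 30 + 31 + 31 + 28 + 31 + 30 + 31 + 30 + 31 + 31 + 30 + 31 + 30 + 31 + 31 + 28 + 31 + 29 = 626.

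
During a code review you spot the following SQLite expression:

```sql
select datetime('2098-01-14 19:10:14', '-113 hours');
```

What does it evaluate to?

-113 hours from 2098-01-14 19:10:14 is 2098-01-10 02:10:14 (crosses midnight).

2098-01-10 02:10:14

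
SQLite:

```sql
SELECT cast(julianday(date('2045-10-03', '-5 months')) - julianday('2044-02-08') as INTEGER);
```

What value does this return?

450

Adding -5 months to 2045-10-03 gives 2045-05-03.
21 days remain in February 2044 after the 8th (29 − 8).
Full months from March 2044 through April 2045 contribute their day counts.
Then 3 days into May 2045.
Total: 21 + 31 + 30 + 31 + 30 + 31 + 31 + 30 + 31 + 30 + 31 + 31 + 28 + 31 + 30 + 3 = 450.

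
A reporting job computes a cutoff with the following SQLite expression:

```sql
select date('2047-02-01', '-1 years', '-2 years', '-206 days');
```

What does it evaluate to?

2043-07-10

Adding -1 year to 2047-02-01 gives 2046-02-01.
Adding -2 years to 2046-02-01 gives 2044-02-01.
Applying '-206 days' to 2044-02-01: counting 206 days back gives 2043-07-10.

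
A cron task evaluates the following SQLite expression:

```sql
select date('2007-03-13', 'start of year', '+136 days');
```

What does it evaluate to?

2007-05-17

`start of year` rewinds 2007-03-13 to 2007-01-01.
Applying '+136 days' to 2007-01-01: counting 136 days forward gives 2007-05-17.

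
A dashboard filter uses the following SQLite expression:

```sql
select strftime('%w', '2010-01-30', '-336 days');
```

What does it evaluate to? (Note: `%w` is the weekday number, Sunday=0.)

First apply '-336 days': 2010-01-30 → 2009-02-28.
2009-02-28 is a Saturday; with Sunday=0 that is 6.

6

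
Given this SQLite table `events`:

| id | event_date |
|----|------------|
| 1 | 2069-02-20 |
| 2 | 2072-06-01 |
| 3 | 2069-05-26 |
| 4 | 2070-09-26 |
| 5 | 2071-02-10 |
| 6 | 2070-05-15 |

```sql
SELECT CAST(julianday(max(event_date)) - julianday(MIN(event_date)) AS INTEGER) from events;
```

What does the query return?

1197

MIN = 2069-02-20, MAX = 2072-06-01.
8 days remain in February 2069 after the 20th (28 − 20).
Full months from March 2069 through May 2072 contribute their day counts.
Then 1 day into June 2072.
Total: 8 + 31 + 30 + 31 + 30 + 31 + 31 + 30 + 31 + 30 + 31 + 31 + 28 + 31 + 30 + 31 + 30 + 31 + 31 + 30 + 31 + 30 + 31 + 31 + 28 + 31 + 30 + 31 + 30 + 31 + 31 + 30 + 31 + 30 + 31 + 31 + 29 + 31 + 30 + 31 + 1 = 1197.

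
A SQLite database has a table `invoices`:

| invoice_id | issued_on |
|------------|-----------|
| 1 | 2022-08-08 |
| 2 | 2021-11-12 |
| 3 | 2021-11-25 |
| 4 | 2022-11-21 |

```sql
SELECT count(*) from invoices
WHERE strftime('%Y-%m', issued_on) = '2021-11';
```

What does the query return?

2

Rows with year-month 2021-11: 2021-11-12, 2021-11-25 → 2.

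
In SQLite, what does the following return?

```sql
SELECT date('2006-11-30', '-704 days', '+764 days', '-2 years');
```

Applying '-704 days' to 2006-11-30: counting 704 days back gives 2004-12-26.
Applying '+764 days' to 2004-12-26: counting 764 days forward gives 2007-01-29.
Adding -2 years to 2007-01-29 gives 2005-01-29.

2005-01-29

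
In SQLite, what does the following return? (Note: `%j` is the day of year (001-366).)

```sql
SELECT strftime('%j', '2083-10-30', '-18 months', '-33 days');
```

First apply '-18 months', '-33 days': 2083-10-30 → 2082-03-28.
Day-of-year for 2082-03-28: days since 2082-01-01 inclusive = 87, zero-padded to 087.

087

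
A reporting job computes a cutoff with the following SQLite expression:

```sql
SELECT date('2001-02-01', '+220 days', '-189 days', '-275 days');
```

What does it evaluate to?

Applying '+220 days' to 2001-02-01: counting 220 days forward gives 2001-09-09.
Applying '-189 days' to 2001-09-09: counting 189 days back gives 2001-03-04.
Applying '-275 days' to 2001-03-04: counting 275 days back gives 2000-06-02.

2000-06-02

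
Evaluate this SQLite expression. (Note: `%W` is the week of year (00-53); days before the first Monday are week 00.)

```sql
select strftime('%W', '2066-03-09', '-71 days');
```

First apply '-71 days': 2066-03-09 → 2065-12-28.
2065-12-28 is a Monday. SQLite's %W counts Mondays since the year started; the result is 52.

52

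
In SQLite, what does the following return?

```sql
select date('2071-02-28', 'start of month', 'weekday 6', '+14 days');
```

`start of month` rewinds 2071-02-28 to 2071-02-01.
`weekday 6` advances to the next Saturday; 2071-02-01 is a Sunday, so it moves forward to 2071-02-07.
Advancing 14 more days within February lands on 2071-02-21.

2071-02-21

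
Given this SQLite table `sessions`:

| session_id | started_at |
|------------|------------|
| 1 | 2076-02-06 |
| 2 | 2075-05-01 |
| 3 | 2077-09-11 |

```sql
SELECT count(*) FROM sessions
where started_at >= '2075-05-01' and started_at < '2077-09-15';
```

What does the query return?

Rows in [2075-05-01, 2077-09-15): 2076-02-06, 2075-05-01, 2077-09-11 → 3 rows.

3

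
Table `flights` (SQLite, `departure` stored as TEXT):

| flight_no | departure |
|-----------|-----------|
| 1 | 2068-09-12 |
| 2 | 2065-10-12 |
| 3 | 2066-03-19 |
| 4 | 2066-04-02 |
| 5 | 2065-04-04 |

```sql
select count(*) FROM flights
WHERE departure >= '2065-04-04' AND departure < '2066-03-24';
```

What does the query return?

3

Rows in [2065-04-04, 2066-03-24): 2065-10-12, 2066-03-19, 2065-04-04 → 3 rows.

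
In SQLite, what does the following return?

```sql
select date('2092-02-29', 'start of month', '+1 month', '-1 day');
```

2092-02-29

`start of month` rewinds 2092-02-29 to 2092-02-01.
Adding +1 month to 2092-02-01 gives 2092-03-01.
Going back 1 day from 2092-03-01 reaches 2092-02-29 (last day of February, 29 days).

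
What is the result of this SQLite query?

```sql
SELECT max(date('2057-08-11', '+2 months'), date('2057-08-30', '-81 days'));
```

date('2057-08-11', '+2 months') → 2057-10-11.
date('2057-08-30', '-81 days') → 2057-06-10.
Later of the two is 2057-10-11.

2057-10-11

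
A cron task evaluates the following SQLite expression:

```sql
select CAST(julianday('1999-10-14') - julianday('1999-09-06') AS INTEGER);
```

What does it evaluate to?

38

24 days remain in September 1999 after the 6th (30 − 6).
Then 14 days into October 1999.
Total: 24 + 14 = 38.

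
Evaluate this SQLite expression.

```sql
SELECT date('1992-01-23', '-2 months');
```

1991-11-23

Adding -2 months to 1992-01-23 gives 1991-11-23.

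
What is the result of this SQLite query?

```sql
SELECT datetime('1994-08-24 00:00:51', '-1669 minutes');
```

1669 minutes = 27h 49m; -1669 minutes from 1994-08-24 00:00:51 is 1994-08-22 20:11:51 (crosses midnight).

1994-08-22 20:11:51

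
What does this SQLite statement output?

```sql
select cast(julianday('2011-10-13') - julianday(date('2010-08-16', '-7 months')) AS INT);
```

Adding -7 months to 2010-08-16 gives 2010-01-16.
15 days remain in January 2010 after the 16th (31 − 16).
Full months from February 2010 through September 2011 contribute their day counts.
Then 13 days into October 2011.
Total: 15 + 28 + 31 + 30 + 31 + 30 + 31 + 31 + 30 + 31 + 30 + 31 + 31 + 28 + 31 + 30 + 31 + 30 + 31 + 31 + 30 + 13 = 635.

635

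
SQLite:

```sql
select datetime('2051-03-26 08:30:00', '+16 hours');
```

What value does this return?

2051-03-27 00:30:00

+16 hours from 2051-03-26 08:30:00 is 2051-03-27 00:30:00 (crosses midnight).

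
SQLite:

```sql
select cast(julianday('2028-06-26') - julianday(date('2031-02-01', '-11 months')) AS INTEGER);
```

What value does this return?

-613

Adding -11 months to 2031-02-01 gives 2030-03-01.
4 days remain in June 2028 after the 26th (30 − 26).
Full months from July 2028 through February 2030 contribute their day counts.
Then 1 day into March 2030.
Total: 4 + 31 + 31 + 30 + 31 + 30 + 31 + 31 + 28 + 31 + 30 + 31 + 30 + 31 + 31 + 30 + 31 + 30 + 31 + 31 + 28 + 1 = 613.
The subtraction is earlier − later, so the result is −613 → -613.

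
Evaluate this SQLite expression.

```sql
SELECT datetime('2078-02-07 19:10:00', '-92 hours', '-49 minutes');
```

-92 hours from 2078-02-07 19:10:00 is 2078-02-03 23:10:00 (crosses midnight).
-49 minutes from 2078-02-03 23:10:00 is 2078-02-03 22:21:00.

2078-02-03 22:21:00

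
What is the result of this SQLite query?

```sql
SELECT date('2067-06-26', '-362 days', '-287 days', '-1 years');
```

2064-09-15

Applying '-362 days' to 2067-06-26: counting 362 days back gives 2066-06-29.
Applying '-287 days' to 2066-06-29: counting 287 days back gives 2065-09-15.
Adding -1 year to 2065-09-15 gives 2064-09-15.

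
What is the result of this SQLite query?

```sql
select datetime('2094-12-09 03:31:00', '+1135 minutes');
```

2094-12-09 22:26:00

1135 minutes = 18h 55m; +1135 minutes from 2094-12-09 03:31:00 is 2094-12-09 22:26:00.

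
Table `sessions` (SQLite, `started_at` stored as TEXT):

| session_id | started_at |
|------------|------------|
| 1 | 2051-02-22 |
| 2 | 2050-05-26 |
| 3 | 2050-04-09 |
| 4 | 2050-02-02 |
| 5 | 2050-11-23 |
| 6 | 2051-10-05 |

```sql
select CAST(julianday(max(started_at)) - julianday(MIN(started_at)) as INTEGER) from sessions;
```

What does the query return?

610

MIN = 2050-02-02, MAX = 2051-10-05.
26 days remain in February 2050 after the 2nd (28 − 2).
Full months from March 2050 through September 2051 contribute their day counts.
Then 5 days into October 2051.
Total: 26 + 31 + 30 + 31 + 30 + 31 + 31 + 30 + 31 + 30 + 31 + 31 + 28 + 31 + 30 + 31 + 30 + 31 + 31 + 30 + 5 = 610.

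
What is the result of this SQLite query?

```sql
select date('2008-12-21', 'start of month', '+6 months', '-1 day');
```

2009-05-31

`start of month` rewinds 2008-12-21 to 2008-12-01.
Adding +6 months to 2008-12-01 gives 2009-06-01.
Going back 1 day from 2009-06-01 reaches 2009-05-31 (last day of May, 31 days).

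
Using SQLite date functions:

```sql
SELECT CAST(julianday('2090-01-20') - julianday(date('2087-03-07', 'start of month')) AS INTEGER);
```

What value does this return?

1056

`start of month` rewinds 2087-03-07 to 2087-03-01.
30 days remain in March 2087 after the 1st (31 − 1).
Full months from April 2087 through December 2089 contribute their day counts.
Then 20 days into January 2090.
Total: 30 + 30 + 31 + 30 + 31 + 31 + 30 + 31 + 30 + 31 + 31 + 29 + 31 + 30 + 31 + 30 + 31 + 31 + 30 + 31 + 30 + 31 + 31 + 28 + 31 + 30 + 31 + 30 + 31 + 31 + 30 + 31 + 30 + 31 + 20 = 1056.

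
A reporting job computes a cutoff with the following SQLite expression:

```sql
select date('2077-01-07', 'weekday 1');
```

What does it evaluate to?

2077-01-11

`weekday 1` advances to the next Monday; 2077-01-07 is a Thursday, so it moves forward to 2077-01-11.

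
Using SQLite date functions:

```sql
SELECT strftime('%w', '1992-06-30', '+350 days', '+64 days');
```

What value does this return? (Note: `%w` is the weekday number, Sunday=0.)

3

First apply '+350 days', '+64 days': 1992-06-30 → 1993-08-18.
1993-08-18 is a Wednesday; with Sunday=0 that is 3.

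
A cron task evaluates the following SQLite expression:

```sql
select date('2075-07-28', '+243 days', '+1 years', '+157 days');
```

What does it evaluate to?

2077-08-31

Applying '+243 days' to 2075-07-28: counting 243 days forward gives 2076-03-27.
Adding +1 year to 2076-03-27 gives 2077-03-27.
Applying '+157 days' to 2077-03-27: counting 157 days forward gives 2077-08-31.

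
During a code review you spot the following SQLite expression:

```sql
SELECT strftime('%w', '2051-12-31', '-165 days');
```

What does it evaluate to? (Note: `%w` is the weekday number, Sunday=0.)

3

First apply '-165 days': 2051-12-31 → 2051-07-19.
2051-07-19 is a Wednesday; with Sunday=0 that is 3.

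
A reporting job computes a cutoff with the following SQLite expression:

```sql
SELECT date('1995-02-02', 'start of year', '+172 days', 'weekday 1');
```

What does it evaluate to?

`start of year` rewinds 1995-02-02 to 1995-01-01.
Applying '+172 days' to 1995-01-01: counting 172 days forward gives 1995-06-22.
`weekday 1` advances to the next Monday; 1995-06-22 is a Thursday, so it moves forward to 1995-06-26.

1995-06-26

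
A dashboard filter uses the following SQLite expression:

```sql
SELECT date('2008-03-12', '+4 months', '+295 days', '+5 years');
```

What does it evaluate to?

Adding +4 months to 2008-03-12 gives 2008-07-12.
Applying '+295 days' to 2008-07-12: counting 295 days forward gives 2009-05-03.
Adding +5 years to 2009-05-03 gives 2014-05-03.

2014-05-03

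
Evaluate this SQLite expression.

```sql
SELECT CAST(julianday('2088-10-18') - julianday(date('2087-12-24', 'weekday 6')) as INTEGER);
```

`weekday 6` advances to the next Saturday; 2087-12-24 is a Wednesday, so it moves forward to 2087-12-27.
4 days remain in December 2087 after the 27th (31 − 27).
Full months from January 2088 through September 2088 contribute their day counts.
Then 18 days into October 2088.
Total: 4 + 31 + 29 + 31 + 30 + 31 + 30 + 31 + 31 + 30 + 18 = 296.

296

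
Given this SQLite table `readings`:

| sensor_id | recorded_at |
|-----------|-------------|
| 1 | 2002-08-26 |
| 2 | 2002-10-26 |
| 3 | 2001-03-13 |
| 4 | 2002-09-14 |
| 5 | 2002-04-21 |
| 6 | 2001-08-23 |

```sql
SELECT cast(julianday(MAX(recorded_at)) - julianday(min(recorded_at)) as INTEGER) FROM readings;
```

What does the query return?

592

MIN = 2001-03-13, MAX = 2002-10-26.
18 days remain in March 2001 after the 13th (31 − 13).
Full months from April 2001 through September 2002 contribute their day counts.
Then 26 days into October 2002.
Total: 18 + 30 + 31 + 30 + 31 + 31 + 30 + 31 + 30 + 31 + 31 + 28 + 31 + 30 + 31 + 30 + 31 + 31 + 30 + 26 = 592.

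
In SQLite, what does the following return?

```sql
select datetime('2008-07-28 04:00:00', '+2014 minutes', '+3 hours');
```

2014 minutes = 33h 34m; +2014 minutes from 2008-07-28 04:00:00 is 2008-07-29 13:34:00 (crosses midnight).
+3 hours from 2008-07-29 13:34:00 is 2008-07-29 16:34:00.

2008-07-29 16:34:00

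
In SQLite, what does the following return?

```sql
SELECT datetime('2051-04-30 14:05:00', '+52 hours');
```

2051-05-02 18:05:00

+52 hours from 2051-04-30 14:05:00 is 2051-05-02 18:05:00 (crosses midnight).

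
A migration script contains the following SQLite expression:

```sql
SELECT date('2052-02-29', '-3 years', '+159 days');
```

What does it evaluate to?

2049-08-07

Adding -3 years to 2052-02-29 targets 2049-02-29, but 2049 is not a leap year, so SQLite normalizes to 2049-03-01.
Applying '+159 days' to 2049-03-01: counting 159 days forward gives 2049-08-07.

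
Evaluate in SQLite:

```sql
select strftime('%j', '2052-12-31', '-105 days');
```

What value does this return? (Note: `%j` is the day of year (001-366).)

First apply '-105 days': 2052-12-31 → 2052-09-17.
Day-of-year for 2052-09-17: days since 2052-01-01 inclusive = 261, zero-padded to 261.

261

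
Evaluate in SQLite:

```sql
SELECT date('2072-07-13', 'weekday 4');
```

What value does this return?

`weekday 4` advances to the next Thursday; 2072-07-13 is a Wednesday, so it moves forward to 2072-07-14.

2072-07-14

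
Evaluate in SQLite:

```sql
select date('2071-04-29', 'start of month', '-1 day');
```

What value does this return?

`start of month` rewinds 2071-04-29 to 2071-04-01.
Going back 1 day from 2071-04-01 reaches 2071-03-31 (last day of March, 31 days).

2071-03-31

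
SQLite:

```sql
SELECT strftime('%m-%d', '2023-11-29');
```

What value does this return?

11-29

`%m-%d` extracts the month-day: 11-29.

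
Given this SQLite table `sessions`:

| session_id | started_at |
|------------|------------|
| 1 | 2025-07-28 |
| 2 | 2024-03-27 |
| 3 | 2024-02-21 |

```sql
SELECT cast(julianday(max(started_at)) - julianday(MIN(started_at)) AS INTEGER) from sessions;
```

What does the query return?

MIN = 2024-02-21, MAX = 2025-07-28.
8 days remain in February 2024 after the 21st (29 − 21).
Full months from March 2024 through June 2025 contribute their day counts.
Then 28 days into July 2025.
Total: 8 + 31 + 30 + 31 + 30 + 31 + 31 + 30 + 31 + 30 + 31 + 31 + 28 + 31 + 30 + 31 + 30 + 28 = 523.

523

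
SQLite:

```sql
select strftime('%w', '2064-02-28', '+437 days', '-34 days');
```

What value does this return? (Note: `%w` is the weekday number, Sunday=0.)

First apply '+437 days', '-34 days': 2064-02-28 → 2065-04-06.
2065-04-06 is a Monday; with Sunday=0 that is 1.

1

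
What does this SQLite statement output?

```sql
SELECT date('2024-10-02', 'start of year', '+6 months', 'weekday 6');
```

`start of year` rewinds 2024-10-02 to 2024-01-01.
Adding +6 months to 2024-01-01 gives 2024-07-01.
`weekday 6` advances to the next Saturday; 2024-07-01 is a Monday, so it moves forward to 2024-07-06.

2024-07-06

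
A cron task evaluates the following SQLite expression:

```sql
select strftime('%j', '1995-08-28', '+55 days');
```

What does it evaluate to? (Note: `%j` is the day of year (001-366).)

295

First apply '+55 days': 1995-08-28 → 1995-10-22.
Day-of-year for 1995-10-22: days since 1995-01-01 inclusive = 295, zero-padded to 295.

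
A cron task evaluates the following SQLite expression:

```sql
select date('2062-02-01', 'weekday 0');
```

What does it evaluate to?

2062-02-05

`weekday 0` advances to the next Sunday; 2062-02-01 is a Wednesday, so it moves forward to 2062-02-05.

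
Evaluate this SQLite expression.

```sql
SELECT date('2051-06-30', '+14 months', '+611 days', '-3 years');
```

Adding +14 months to 2051-06-30 gives 2052-08-30.
Applying '+611 days' to 2052-08-30: counting 611 days forward gives 2054-05-03.
Adding -3 years to 2054-05-03 gives 2051-05-03.

2051-05-03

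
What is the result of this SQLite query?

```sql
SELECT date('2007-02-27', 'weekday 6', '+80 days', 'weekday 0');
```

`weekday 6` advances to the next Saturday; 2007-02-27 is a Tuesday, so it moves forward to 2007-03-03.
Applying '+80 days' to 2007-03-03: counting 80 days forward gives 2007-05-22.
`weekday 0` advances to the next Sunday; 2007-05-22 is a Tuesday, so it moves forward to 2007-05-27.

2007-05-27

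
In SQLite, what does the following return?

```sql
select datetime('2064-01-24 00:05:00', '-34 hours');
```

2064-01-22 14:05:00

-34 hours from 2064-01-24 00:05:00 is 2064-01-22 14:05:00 (crosses midnight).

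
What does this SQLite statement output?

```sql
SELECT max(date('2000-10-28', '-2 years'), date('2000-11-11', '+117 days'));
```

2001-03-08

date('2000-10-28', '-2 years') → 1998-10-28.
date('2000-11-11', '+117 days') → 2001-03-08.
Later of the two is 2001-03-08.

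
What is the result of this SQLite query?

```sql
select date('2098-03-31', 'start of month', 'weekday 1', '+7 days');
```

2098-03-10

`start of month` rewinds 2098-03-31 to 2098-03-01.
`weekday 1` advances to the next Monday; 2098-03-01 is a Saturday, so it moves forward to 2098-03-03.
Advancing 7 more days within March lands on 2098-03-10.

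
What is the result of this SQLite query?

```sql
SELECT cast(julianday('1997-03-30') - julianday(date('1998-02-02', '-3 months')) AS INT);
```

-217

Adding -3 months to 1998-02-02 gives 1997-11-02.
1 day remains in March 1997 after the 30th (31 − 30).
Full months from April 1997 through October 1997 contribute their day counts.
Then 2 days into November 1997.
Total: 1 + 30 + 31 + 30 + 31 + 31 + 30 + 31 + 2 = 217.
The subtraction is earlier − later, so the result is −217 → -217.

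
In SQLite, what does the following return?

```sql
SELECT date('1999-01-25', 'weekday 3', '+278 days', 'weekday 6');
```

`weekday 3` advances to the next Wednesday; 1999-01-25 is a Monday, so it moves forward to 1999-01-27.
Applying '+278 days' to 1999-01-27: counting 278 days forward gives 1999-11-01.
`weekday 6` advances to the next Saturday; 1999-11-01 is a Monday, so it moves forward to 1999-11-06.

1999-11-06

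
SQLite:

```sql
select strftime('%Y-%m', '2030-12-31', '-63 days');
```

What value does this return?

First apply '-63 days': 2030-12-31 → 2030-10-29.
`%Y-%m` extracts the year-month: 2030-10.

2030-10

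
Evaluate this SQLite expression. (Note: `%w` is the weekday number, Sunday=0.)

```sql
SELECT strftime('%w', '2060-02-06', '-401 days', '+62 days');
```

First apply '-401 days', '+62 days': 2060-02-06 → 2059-03-04.
2059-03-04 is a Tuesday; with Sunday=0 that is 2.

2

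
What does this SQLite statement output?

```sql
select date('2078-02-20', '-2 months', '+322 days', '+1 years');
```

Adding -2 months to 2078-02-20 gives 2077-12-20.
Applying '+322 days' to 2077-12-20: counting 322 days forward gives 2078-11-07.
Adding +1 year to 2078-11-07 gives 2079-11-07.

2079-11-07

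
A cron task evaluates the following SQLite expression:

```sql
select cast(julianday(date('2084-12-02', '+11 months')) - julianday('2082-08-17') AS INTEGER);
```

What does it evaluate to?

1173

Adding +11 months to 2084-12-02 gives 2085-11-02.
14 days remain in August 2082 after the 17th (31 − 17).
Full months from September 2082 through October 2085 contribute their day counts.
Then 2 days into November 2085.
Total: 14 + 30 + 31 + 30 + 31 + 31 + 28 + 31 + 30 + 31 + 30 + 31 + 31 + 30 + 31 + 30 + 31 + 31 + 29 + 31 + 30 + 31 + 30 + 31 + 31 + 30 + 31 + 30 + 31 + 31 + 28 + 31 + 30 + 31 + 30 + 31 + 31 + 30 + 31 + 2 = 1173.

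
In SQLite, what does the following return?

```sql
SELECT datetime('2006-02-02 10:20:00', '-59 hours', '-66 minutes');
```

-59 hours from 2006-02-02 10:20:00 is 2006-01-30 23:20:00 (crosses midnight).
66 minutes = 1h 6m; -66 minutes from 2006-01-30 23:20:00 is 2006-01-30 22:14:00.

2006-01-30 22:14:00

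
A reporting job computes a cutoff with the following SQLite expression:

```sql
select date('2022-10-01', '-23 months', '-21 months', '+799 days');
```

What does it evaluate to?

2021-04-10

Adding -23 months to 2022-10-01 gives 2020-11-01.
Adding -21 months to 2020-11-01 gives 2019-02-01.
Applying '+799 days' to 2019-02-01: counting 799 days forward gives 2021-04-10.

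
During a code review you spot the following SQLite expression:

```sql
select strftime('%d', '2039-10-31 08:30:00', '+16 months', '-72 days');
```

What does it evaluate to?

First apply '+16 months', '-72 days': 2039-10-31 08:30:00 → 2040-12-21 08:30:00.
`%d` extracts the 2-digit day of month: 21.

21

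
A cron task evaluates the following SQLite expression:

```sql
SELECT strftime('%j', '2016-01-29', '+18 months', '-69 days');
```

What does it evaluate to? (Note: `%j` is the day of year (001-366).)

141

First apply '+18 months', '-69 days': 2016-01-29 → 2017-05-21.
Day-of-year for 2017-05-21: days since 2017-01-01 inclusive = 141, zero-padded to 141.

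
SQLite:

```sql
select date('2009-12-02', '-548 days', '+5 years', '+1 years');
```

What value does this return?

2014-06-02

Applying '-548 days' to 2009-12-02: counting 548 days back gives 2008-06-02.
Adding +5 years to 2008-06-02 gives 2013-06-02.
Adding +1 year to 2013-06-02 gives 2014-06-02.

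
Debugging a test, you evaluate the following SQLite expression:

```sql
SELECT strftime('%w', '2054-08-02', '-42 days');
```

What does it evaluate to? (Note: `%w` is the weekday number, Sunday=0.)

First apply '-42 days': 2054-08-02 → 2054-06-21.
2054-06-21 is a Sunday; with Sunday=0 that is 0.

0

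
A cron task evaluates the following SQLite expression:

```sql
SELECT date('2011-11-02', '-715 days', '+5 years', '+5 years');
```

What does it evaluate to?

Applying '-715 days' to 2011-11-02: counting 715 days back gives 2009-11-17.
Adding +5 years to 2009-11-17 gives 2014-11-17.
Adding +5 years to 2014-11-17 gives 2019-11-17.

2019-11-17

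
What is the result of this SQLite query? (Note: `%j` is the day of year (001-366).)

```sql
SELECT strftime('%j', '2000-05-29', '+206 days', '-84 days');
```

272

First apply '+206 days', '-84 days': 2000-05-29 → 2000-09-28.
Day-of-year for 2000-09-28: days since 2000-01-01 inclusive = 272, zero-padded to 272.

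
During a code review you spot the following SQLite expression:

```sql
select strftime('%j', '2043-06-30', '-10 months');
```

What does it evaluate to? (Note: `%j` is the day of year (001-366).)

242

First apply '-10 months': 2043-06-30 → 2042-08-30.
Day-of-year for 2042-08-30: days since 2042-01-01 inclusive = 242, zero-padded to 242.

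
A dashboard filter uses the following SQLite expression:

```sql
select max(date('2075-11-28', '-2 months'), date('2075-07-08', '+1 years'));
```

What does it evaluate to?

2076-07-08

date('2075-11-28', '-2 months') → 2075-09-28.
date('2075-07-08', '+1 years') → 2076-07-08.
Later of the two is 2076-07-08.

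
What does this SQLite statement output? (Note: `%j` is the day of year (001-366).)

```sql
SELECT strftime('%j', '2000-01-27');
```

027

Day-of-year for 2000-01-27: days since 2000-01-01 inclusive = 27, zero-padded to 027.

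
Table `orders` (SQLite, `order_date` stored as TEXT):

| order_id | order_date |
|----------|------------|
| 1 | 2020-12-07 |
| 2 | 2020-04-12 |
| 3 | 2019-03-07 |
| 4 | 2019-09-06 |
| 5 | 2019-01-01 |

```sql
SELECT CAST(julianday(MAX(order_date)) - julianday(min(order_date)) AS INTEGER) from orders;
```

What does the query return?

706

MIN = 2019-01-01, MAX = 2020-12-07.
30 days remain in January 2019 after the 1st (31 − 1).
Full months from February 2019 through November 2020 contribute their day counts.
Then 7 days into December 2020.
Total: 30 + 28 + 31 + 30 + 31 + 30 + 31 + 31 + 30 + 31 + 30 + 31 + 31 + 29 + 31 + 30 + 31 + 30 + 31 + 31 + 30 + 31 + 30 + 7 = 706.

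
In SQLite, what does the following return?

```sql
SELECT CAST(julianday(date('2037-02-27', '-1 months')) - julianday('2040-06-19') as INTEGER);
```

-1239

Adding -1 month to 2037-02-27 gives 2037-01-27.
4 days remain in January 2037 after the 27th (31 − 27).
Full months from February 2037 through May 2040 contribute their day counts.
Then 19 days into June 2040.
Total: 4 + 28 + 31 + 30 + 31 + 30 + 31 + 31 + 30 + 31 + 30 + 31 + 31 + 28 + 31 + 30 + 31 + 30 + 31 + 31 + 30 + 31 + 30 + 31 + 31 + 28 + 31 + 30 + 31 + 30 + 31 + 31 + 30 + 31 + 30 + 31 + 31 + 29 + 31 + 30 + 31 + 19 = 1239.
The subtraction is earlier − later, so the result is −1239 → -1239.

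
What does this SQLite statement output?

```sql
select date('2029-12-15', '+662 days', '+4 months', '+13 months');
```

2033-03-08

Applying '+662 days' to 2029-12-15: counting 662 days forward gives 2031-10-08.
Adding +4 months to 2031-10-08 gives 2032-02-08.
Adding +13 months to 2032-02-08 gives 2033-03-08.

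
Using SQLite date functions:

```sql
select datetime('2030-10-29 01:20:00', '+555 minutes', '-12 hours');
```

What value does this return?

2030-10-28 22:35:00

555 minutes = 9h 15m; +555 minutes from 2030-10-29 01:20:00 is 2030-10-29 10:35:00.
-12 hours from 2030-10-29 10:35:00 is 2030-10-28 22:35:00 (crosses midnight).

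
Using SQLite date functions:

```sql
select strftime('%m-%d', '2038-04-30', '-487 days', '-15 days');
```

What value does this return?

First apply '-487 days', '-15 days': 2038-04-30 → 2036-12-14.
`%m-%d` extracts the month-day: 12-14.

12-14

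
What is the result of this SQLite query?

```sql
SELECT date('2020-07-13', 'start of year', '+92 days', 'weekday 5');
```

`start of year` rewinds 2020-07-13 to 2020-01-01.
Applying '+92 days' to 2020-01-01: counting 92 days forward gives 2020-04-02.
`weekday 5` advances to the next Friday; 2020-04-02 is a Thursday, so it moves forward to 2020-04-03.

2020-04-03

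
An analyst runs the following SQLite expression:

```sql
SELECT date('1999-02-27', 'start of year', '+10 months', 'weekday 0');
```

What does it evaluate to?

`start of year` rewinds 1999-02-27 to 1999-01-01.
Adding +10 months to 1999-01-01 gives 1999-11-01.
`weekday 0` advances to the next Sunday; 1999-11-01 is a Monday, so it moves forward to 1999-11-07.

1999-11-07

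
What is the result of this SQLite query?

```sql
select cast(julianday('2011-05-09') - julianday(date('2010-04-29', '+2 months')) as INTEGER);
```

314

Adding +2 months to 2010-04-29 gives 2010-06-29.
1 day remains in June 2010 after the 29th (30 − 29).
Full months from July 2010 through April 2011 contribute their day counts.
Then 9 days into May 2011.
Total: 1 + 31 + 31 + 30 + 31 + 30 + 31 + 31 + 28 + 31 + 30 + 9 = 314.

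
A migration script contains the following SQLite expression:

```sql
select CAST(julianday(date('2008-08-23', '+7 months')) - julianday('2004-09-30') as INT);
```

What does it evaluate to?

Adding +7 months to 2008-08-23 gives 2009-03-23.
0 days remain in September 2004 after the 30th (30 − 30).
Full months from October 2004 through February 2009 contribute their day counts.
Then 23 days into March 2009.
Total: 0 + 31 + 30 + 31 + 31 + 28 + 31 + 30 + 31 + 30 + 31 + 31 + 30 + 31 + 30 + 31 + 31 + 28 + 31 + 30 + 31 + 30 + 31 + 31 + 30 + 31 + 30 + 31 + 31 + 28 + 31 + 30 + 31 + 30 + 31 + 31 + 30 + 31 + 30 + 31 + 31 + 29 + 31 + 30 + 31 + 30 + 31 + 31 + 30 + 31 + 30 + 31 + 31 + 28 + 23 = 1635.

1635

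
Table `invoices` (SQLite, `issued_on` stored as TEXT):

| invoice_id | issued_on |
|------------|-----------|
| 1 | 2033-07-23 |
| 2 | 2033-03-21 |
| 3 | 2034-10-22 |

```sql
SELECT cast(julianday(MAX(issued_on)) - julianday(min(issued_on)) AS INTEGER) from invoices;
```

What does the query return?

580

MIN = 2033-03-21, MAX = 2034-10-22.
10 days remain in March 2033 after the 21st (31 − 21).
Full months from April 2033 through September 2034 contribute their day counts.
Then 22 days into October 2034.
Total: 10 + 30 + 31 + 30 + 31 + 31 + 30 + 31 + 30 + 31 + 31 + 28 + 31 + 30 + 31 + 30 + 31 + 31 + 30 + 22 = 580.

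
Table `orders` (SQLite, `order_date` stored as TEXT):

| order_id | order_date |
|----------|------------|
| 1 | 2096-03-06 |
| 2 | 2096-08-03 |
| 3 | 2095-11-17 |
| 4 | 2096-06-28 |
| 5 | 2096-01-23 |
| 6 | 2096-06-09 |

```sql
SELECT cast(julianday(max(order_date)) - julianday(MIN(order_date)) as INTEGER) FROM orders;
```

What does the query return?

260

MIN = 2095-11-17, MAX = 2096-08-03.
13 days remain in November 2095 after the 17th (30 − 17).
Full months from December 2095 through July 2096 contribute their day counts.
Then 3 days into August 2096.
Total: 13 + 31 + 31 + 29 + 31 + 30 + 31 + 30 + 31 + 3 = 260.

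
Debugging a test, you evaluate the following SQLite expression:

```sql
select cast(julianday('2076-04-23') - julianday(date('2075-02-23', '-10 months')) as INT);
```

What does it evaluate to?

Adding -10 months to 2075-02-23 gives 2074-04-23.
7 days remain in April 2074 after the 23rd (30 − 23).
Full months from May 2074 through March 2076 contribute their day counts.
Then 23 days into April 2076.
Total: 7 + 31 + 30 + 31 + 31 + 30 + 31 + 30 + 31 + 31 + 28 + 31 + 30 + 31 + 30 + 31 + 31 + 30 + 31 + 30 + 31 + 31 + 29 + 31 + 23 = 731.

731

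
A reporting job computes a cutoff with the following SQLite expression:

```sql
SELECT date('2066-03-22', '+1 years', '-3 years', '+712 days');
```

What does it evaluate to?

2066-03-04

Adding +1 year to 2066-03-22 gives 2067-03-22.
Adding -3 years to 2067-03-22 gives 2064-03-22.
Applying '+712 days' to 2064-03-22: counting 712 days forward gives 2066-03-04.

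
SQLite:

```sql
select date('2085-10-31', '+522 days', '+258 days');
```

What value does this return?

Applying '+522 days' to 2085-10-31: counting 522 days forward gives 2087-04-06.
Applying '+258 days' to 2087-04-06: counting 258 days forward gives 2087-12-20.

2087-12-20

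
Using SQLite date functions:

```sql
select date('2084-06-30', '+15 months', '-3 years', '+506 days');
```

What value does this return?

2084-02-18

Adding +15 months to 2084-06-30 gives 2085-09-30.
Adding -3 years to 2085-09-30 gives 2082-09-30.
Applying '+506 days' to 2082-09-30: counting 506 days forward gives 2084-02-18.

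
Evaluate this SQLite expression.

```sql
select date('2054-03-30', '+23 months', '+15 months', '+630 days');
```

2059-02-21

Adding +23 months to 2054-03-30 targets 2056-02-30. February 2056 has only 29 days, so SQLite normalizes the 1-day overflow forward to 2056-03-01.
Adding +15 months to 2056-03-01 gives 2057-06-01.
Applying '+630 days' to 2057-06-01: counting 630 days forward gives 2059-02-21.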